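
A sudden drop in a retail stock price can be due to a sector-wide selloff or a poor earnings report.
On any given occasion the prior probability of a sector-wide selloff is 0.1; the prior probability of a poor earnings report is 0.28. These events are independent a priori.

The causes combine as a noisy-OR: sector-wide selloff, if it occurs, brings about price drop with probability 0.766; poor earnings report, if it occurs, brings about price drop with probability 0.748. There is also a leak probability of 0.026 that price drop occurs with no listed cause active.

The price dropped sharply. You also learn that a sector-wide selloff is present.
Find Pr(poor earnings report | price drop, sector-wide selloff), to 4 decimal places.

Pr(poor earnings report | price drop, sector-wide selloff) ≈ 0.3219

Under noisy-OR, P(price drop | causes) = 1 − (1−0.026)·∏(1−qᵢ) over the active causes.
By total probability over both values of poor earnings report:
  P(price drop | sector-wide selloff) = 0.772084*0.72 + 0.942565*0.28
        = 0.555900 + 0.263918 = 0.819818
The terms with poor earnings report present sum to 0.263918, so
  P(poor earnings report | price drop, sector-wide selloff) = 0.263918 / 0.819818 ≈ 0.3219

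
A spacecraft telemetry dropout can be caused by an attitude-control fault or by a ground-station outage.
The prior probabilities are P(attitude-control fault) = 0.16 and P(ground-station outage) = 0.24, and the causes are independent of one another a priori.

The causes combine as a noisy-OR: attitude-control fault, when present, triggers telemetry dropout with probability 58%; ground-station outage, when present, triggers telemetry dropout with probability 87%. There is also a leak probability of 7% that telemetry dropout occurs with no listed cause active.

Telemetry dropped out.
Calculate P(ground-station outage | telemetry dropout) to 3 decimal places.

Under noisy-OR, P(telemetry dropout | causes) = 1 − (1−0.07)·∏(1−qᵢ) over the active causes.
P(telemetry dropout) = 0.07·0.84·0.76 + 0.8791·0.84·0.24 + 0.6094·0.16·0.76 + 0.949222·0.16·0.24 = 0.044688 + 0.177227 + 0.074103 + 0.036450 = 0.332468
The ground-station outage-present share is 0.177227 + 0.036450 = 0.213677.
P(ground-station outage | telemetry dropout) = 0.213677 / 0.332468 ≈ 0.643

P(ground-station outage | telemetry dropout) ≈ 0.643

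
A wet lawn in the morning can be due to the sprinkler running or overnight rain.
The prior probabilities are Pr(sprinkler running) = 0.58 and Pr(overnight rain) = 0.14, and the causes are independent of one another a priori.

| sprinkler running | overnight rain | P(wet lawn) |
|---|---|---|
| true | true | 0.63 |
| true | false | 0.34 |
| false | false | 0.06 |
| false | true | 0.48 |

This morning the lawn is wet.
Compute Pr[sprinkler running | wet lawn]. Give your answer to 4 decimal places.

Pr[sprinkler running | wet lawn] ≈ 0.8156

For the numerator, keep only sprinkler running=true terms: 0.169592 + 0.051156 = 0.220748
Denominator P(wet lawn): 0.06×0.42×0.86 + 0.48×0.42×0.14 + 0.34×0.58×0.86 + 0.63×0.58×0.14 = 0.270644
P(sprinkler running | wet lawn) = 0.220748/0.270644 ≈ 0.8156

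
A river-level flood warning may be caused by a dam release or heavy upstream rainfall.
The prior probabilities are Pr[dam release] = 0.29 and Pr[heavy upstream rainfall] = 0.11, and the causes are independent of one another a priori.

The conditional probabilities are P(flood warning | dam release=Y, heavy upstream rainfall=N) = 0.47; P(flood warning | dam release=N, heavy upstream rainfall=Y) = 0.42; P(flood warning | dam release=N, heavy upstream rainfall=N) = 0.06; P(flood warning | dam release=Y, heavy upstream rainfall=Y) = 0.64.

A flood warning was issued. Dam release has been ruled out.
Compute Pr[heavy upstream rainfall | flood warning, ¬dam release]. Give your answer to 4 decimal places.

P(flood warning | ¬dam release) = 0.06*0.89 + 0.42*0.11 = 0.053400 + 0.046200 = 0.099600
Restricting to configurations with heavy upstream rainfall present: 0.42*0.11 = 0.046200.
P(heavy upstream rainfall | flood warning, ¬dam release) = 0.046200 / 0.099600 ≈ 0.4639

Pr[heavy upstream rainfall | flood warning, ¬dam release] ≈ 0.4639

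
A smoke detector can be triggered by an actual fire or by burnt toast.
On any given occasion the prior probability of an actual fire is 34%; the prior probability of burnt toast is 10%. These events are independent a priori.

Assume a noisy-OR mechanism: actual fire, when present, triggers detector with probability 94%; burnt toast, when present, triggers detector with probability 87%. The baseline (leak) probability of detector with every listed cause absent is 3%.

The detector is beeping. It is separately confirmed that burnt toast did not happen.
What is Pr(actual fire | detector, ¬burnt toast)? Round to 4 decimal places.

Pr(actual fire | detector, ¬burnt toast) ≈ 0.9418

Under noisy-OR, P(detector | causes) = 1 − (1−0.03)·∏(1−qᵢ) over the active causes.
Enumerate both values of actual fire and weight by the priors:
  P(detector | ¬burnt toast) = 0.03*0.66 + 0.9418*0.34
        = 0.019800 + 0.320212 = 0.340012
The terms with actual fire present sum to 0.320212, so
  P(actual fire | detector, ¬burnt toast) = 0.320212 / 0.340012 ≈ 0.9418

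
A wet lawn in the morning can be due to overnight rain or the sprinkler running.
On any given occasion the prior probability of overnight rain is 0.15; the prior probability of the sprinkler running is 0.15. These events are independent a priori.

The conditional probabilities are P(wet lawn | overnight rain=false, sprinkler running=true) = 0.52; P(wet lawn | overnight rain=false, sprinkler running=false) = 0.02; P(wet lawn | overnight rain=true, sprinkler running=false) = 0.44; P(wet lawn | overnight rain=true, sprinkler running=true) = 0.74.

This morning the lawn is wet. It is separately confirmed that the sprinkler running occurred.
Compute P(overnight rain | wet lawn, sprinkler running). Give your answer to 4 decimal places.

Weight on overnight rain=true, given the evidence: 0.74*0.15 = 0.111000
The normalizing constant is 0.52*0.85 + 0.74*0.15 = 0.553000
P(overnight rain | wet lawn, sprinkler running) = 0.111000/0.553000 ≈ 0.2007

P(overnight rain | wet lawn, sprinkler running) ≈ 0.2007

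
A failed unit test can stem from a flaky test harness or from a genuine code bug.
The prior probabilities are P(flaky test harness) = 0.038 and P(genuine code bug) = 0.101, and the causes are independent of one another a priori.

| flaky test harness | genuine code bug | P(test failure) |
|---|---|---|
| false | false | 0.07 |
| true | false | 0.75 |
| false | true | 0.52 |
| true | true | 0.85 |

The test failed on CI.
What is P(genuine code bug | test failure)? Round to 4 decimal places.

Numerator (weight on configurations with genuine code bug): 0.050524 + 0.003262 = 0.053786
Denominator P(test failure): 0.07*0.962*0.899 + 0.52*0.962*0.101 + 0.75*0.038*0.899 + 0.85*0.038*0.101 = 0.139946
P(genuine code bug | test failure) = 0.053786/0.139946 ≈ 0.3843

P(genuine code bug | test failure) ≈ 0.3843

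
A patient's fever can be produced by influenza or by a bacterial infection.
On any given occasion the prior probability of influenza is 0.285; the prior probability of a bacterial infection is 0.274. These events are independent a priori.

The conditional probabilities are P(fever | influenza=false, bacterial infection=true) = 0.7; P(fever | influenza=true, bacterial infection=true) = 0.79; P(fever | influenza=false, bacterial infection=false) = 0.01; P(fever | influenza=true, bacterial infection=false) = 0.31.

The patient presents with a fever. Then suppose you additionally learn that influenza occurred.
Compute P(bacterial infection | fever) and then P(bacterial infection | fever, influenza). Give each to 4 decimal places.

P(bacterial infection | fever) ≈ 0.7415; P(bacterial infection | fever, influenza) ≈ 0.4903

For the numerator, keep only bacterial infection=true terms: 0.137137 + 0.061691 = 0.198828
The normalizing constant is 0.01×0.715×0.726 + 0.7×0.715×0.274 + 0.31×0.285×0.726 + 0.79×0.285×0.274 = 0.268161
P(bacterial infection | fever) = 0.198828/0.268161 ≈ 0.7415

With the extra evidence:
Sum P(fever|·) weighted by the priors over both values of bacterial infection:
  P(fever | influenza) = 0.31*0.726 + 0.79*0.274
        = 0.225060 + 0.216460 = 0.441520
The terms with bacterial infection present sum to 0.216460, so
  P(bacterial infection | fever, influenza) = 0.216460 / 0.441520 ≈ 0.4903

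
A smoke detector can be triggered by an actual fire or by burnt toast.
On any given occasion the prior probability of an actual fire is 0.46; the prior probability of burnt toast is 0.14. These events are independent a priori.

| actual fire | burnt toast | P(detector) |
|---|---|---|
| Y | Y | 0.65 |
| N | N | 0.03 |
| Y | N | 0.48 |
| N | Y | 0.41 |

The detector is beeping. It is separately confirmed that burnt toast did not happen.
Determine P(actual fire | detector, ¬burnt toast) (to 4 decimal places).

P(actual fire | detector, ¬burnt toast) ≈ 0.9316

Weight on actual fire=true, given the evidence: 0.48·0.46 = 0.220800
Normalizer over all consistent configurations: 0.03·0.54 + 0.48·0.46 = 0.237000
Posterior = 0.220800 / 0.237000 ≈ 0.9316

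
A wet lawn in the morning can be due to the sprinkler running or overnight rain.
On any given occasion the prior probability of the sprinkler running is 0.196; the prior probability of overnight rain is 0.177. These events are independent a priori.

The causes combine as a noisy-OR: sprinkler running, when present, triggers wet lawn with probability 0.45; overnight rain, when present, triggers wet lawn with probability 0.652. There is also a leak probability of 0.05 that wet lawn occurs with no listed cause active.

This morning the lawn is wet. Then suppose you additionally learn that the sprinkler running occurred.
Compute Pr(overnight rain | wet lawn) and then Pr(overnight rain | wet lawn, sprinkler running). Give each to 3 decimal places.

Pr(overnight rain | wet lawn) ≈ 0.529; Pr(overnight rain | wet lawn, sprinkler running) ≈ 0.269

Under noisy-OR, P(wet lawn | causes) = 1 − (1−0.05)·∏(1−qᵢ) over the active causes.
For the numerator, keep only overnight rain=true terms: 0.095261 + 0.028384 = 0.123645
The normalizing constant is 0.05·0.804·0.823 + 0.6694·0.804·0.177 + 0.4775·0.196·0.823 + 0.81817·0.196·0.177 = 0.233755
Posterior = 0.123645 / 0.233755 ≈ 0.529

Now condition on the additional information:
Numerator (weight on configurations with overnight rain): 0.81817*0.177 = 0.144816
The normalizing constant is 0.4775*0.823 + 0.81817*0.177 = 0.537798
Posterior = 0.144816 / 0.537798 ≈ 0.269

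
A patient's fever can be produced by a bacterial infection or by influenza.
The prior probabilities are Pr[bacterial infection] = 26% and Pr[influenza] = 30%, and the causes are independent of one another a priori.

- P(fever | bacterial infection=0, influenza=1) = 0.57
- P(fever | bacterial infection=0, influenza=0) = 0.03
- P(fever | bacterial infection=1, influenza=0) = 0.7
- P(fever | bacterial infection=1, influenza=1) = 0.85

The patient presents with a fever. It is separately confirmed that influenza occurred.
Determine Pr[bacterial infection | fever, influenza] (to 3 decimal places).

Pr[bacterial infection | fever, influenza] ≈ 0.344

P(fever | influenza) = 0.57×0.74 + 0.85×0.26 = 0.421800 + 0.221000 = 0.642800
Restricting to configurations with bacterial infection present: 0.85×0.26 = 0.221000.
Hence the posterior is 0.221000/0.642800 ≈ 0.344.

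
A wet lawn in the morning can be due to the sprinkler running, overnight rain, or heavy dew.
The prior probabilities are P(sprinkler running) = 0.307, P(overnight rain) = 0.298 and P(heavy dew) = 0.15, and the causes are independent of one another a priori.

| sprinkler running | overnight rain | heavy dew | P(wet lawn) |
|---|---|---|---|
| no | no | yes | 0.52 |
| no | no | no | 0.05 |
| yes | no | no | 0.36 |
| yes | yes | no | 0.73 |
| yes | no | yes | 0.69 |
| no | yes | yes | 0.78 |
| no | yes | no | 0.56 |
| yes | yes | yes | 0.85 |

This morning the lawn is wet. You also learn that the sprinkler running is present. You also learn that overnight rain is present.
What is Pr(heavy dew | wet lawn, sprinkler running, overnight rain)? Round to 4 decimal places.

Pr(heavy dew | wet lawn, sprinkler running, overnight rain) ≈ 0.1705

Sum P(wet lawn|·) weighted by the priors over both values of heavy dew:
  P(wet lawn | sprinkler running, overnight rain) = 0.73·0.85 + 0.85·0.15
        = 0.620500 + 0.127500 = 0.748000
Keeping only the heavy dew-present terms gives 0.127500, so
  P(heavy dew | wet lawn, sprinkler running, overnight rain) = 0.127500 / 0.748000 ≈ 0.1705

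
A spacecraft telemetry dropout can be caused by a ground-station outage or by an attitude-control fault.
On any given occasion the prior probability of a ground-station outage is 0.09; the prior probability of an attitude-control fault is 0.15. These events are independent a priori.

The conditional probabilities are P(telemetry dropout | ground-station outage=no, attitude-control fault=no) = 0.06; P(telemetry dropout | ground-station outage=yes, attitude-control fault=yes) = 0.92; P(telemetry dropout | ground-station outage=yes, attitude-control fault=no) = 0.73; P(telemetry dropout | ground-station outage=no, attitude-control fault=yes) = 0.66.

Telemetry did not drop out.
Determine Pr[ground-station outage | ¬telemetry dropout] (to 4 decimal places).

P(¬telemetry dropout) = 0.94*0.91*0.85 + 0.34*0.91*0.15 + 0.27*0.09*0.85 + 0.08*0.09*0.15 = 0.727090 + 0.046410 + 0.020655 + 0.001080 = 0.795235
Restricting to configurations with ground-station outage present: 0.020655 + 0.001080 = 0.021735.
So P(ground-station outage | ¬telemetry dropout) = 0.021735/0.795235 ≈ 0.0273.

Pr[ground-station outage | ¬telemetry dropout] ≈ 0.0273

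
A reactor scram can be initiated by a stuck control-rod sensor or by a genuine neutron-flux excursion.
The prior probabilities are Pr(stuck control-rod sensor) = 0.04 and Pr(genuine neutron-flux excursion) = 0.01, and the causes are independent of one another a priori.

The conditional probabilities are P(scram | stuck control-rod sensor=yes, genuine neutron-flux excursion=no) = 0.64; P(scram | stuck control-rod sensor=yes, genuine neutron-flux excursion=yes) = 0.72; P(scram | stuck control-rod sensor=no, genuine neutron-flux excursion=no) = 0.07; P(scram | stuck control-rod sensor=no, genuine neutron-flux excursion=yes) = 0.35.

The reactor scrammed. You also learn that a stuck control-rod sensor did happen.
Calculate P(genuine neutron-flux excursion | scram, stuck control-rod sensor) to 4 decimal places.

P(genuine neutron-flux excursion | scram, stuck control-rod sensor) ≈ 0.0112

By total probability over both values of genuine neutron-flux excursion:
  P(scram | stuck control-rod sensor) = 0.64·0.99 + 0.72·0.01
        = 0.633600 + 0.007200 = 0.640800
Configurations with genuine neutron-flux excursion contribute 0.007200, so
  P(genuine neutron-flux excursion | scram, stuck control-rod sensor) = 0.007200 / 0.640800 ≈ 0.0112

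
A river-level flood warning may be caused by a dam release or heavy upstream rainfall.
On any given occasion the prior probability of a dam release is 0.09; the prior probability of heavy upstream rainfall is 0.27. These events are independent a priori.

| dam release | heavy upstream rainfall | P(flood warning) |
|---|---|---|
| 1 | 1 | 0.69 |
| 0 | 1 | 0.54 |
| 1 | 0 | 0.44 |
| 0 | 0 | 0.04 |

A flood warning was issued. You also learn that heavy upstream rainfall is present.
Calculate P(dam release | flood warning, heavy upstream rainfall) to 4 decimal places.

By total probability over both values of dam release:
  P(flood warning | heavy upstream rainfall) = 0.54*0.91 + 0.69*0.09
        = 0.491400 + 0.062100 = 0.553500
Keeping only the dam release-present terms gives 0.062100, so
  P(dam release | flood warning, heavy upstream rainfall) = 0.062100 / 0.553500 ≈ 0.1122

P(dam release | flood warning, heavy upstream rainfall) ≈ 0.1122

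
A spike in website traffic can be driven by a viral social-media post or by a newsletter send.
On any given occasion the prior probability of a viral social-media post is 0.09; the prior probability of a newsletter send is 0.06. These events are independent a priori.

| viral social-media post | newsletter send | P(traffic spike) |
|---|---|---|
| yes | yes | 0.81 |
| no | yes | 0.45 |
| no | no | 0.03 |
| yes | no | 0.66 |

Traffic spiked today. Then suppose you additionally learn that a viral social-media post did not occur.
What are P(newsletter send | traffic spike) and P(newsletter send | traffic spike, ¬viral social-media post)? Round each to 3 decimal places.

Enumerate the 4 (viral social-media post, newsletter send) configurations and weight by the priors:
  P(traffic spike) = 0.03*0.91*0.94 + 0.45*0.91*0.06 + 0.66*0.09*0.94 + 0.81*0.09*0.06
        = 0.025662 + 0.024570 + 0.055836 + 0.004374 = 0.110442
Configurations with newsletter send contribute 0.028944, so
  P(newsletter send | traffic spike) = 0.028944 / 0.110442 ≈ 0.262

Now condition on the additional information:
P(traffic spike | ¬viral social-media post) = 0.03·0.94 + 0.45·0.06 = 0.028200 + 0.027000 = 0.055200
The newsletter send-present share is 0.45·0.06 = 0.027000.
P(newsletter send | traffic spike, ¬viral social-media post) = 0.027000 / 0.055200 ≈ 0.489

P(newsletter send | traffic spike) ≈ 0.262; P(newsletter send | traffic spike, ¬viral social-media post) ≈ 0.489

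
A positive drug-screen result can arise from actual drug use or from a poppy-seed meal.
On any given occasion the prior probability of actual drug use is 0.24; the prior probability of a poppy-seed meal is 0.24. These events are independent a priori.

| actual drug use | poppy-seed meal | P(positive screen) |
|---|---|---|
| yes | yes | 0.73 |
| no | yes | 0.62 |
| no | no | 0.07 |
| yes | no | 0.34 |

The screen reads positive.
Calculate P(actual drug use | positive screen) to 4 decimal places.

By total probability over the 4 (actual drug use, poppy-seed meal) configurations:
  P(positive screen) = 0.07×0.76×0.76 + 0.62×0.76×0.24 + 0.34×0.24×0.76 + 0.73×0.24×0.24
        = 0.040432 + 0.113088 + 0.062016 + 0.042048 = 0.257584
Configurations with actual drug use contribute 0.104064, so
  P(actual drug use | positive screen) = 0.104064 / 0.257584 ≈ 0.4040

P(actual drug use | positive screen) ≈ 0.4040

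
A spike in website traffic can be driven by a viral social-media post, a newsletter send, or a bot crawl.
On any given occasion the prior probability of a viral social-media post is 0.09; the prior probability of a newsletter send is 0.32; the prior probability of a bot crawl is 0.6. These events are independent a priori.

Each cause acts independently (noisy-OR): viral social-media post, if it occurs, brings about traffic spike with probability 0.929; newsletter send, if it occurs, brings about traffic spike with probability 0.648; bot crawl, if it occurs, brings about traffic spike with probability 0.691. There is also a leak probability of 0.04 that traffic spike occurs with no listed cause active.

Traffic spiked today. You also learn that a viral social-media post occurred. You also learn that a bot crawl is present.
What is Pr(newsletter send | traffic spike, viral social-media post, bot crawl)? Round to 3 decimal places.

Pr(newsletter send | traffic spike, viral social-media post, bot crawl) ≈ 0.323

Under noisy-OR, P(traffic spike | causes) = 1 − (1−0.04)·∏(1−qᵢ) over the active causes.
For the numerator, keep only newsletter send=true terms: 0.992586·0.32 = 0.317628
The normalizing constant is 0.978939·0.68 + 0.992586·0.32 = 0.983307
Posterior = 0.317628 / 0.983307 ≈ 0.323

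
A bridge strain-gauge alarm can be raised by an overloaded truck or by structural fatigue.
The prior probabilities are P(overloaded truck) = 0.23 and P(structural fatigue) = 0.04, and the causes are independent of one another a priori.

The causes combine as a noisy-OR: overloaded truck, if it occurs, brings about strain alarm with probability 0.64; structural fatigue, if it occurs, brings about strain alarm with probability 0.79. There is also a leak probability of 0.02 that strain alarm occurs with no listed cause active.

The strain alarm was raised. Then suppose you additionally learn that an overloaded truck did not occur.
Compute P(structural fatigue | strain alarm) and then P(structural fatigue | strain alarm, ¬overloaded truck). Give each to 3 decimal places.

Under noisy-OR, P(strain alarm | causes) = 1 − (1−0.02)·∏(1−qᵢ) over the active causes.
P(strain alarm) = 0.02×0.77×0.96 + 0.7942×0.77×0.04 + 0.6472×0.23×0.96 + 0.925912×0.23×0.04 = 0.014784 + 0.024461 + 0.142902 + 0.008518 = 0.190665
Of this, 0.032979 comes from 0.024461 + 0.008518 (the structural fatigue=true cases).
P(structural fatigue | strain alarm) = 0.032979 / 0.190665 ≈ 0.173

Now also conditioning on overloaded truck≠true:
By total probability over both values of structural fatigue:
  P(strain alarm | ¬overloaded truck) = 0.02×0.96 + 0.7942×0.04
        = 0.019200 + 0.031768 = 0.050968
The terms with structural fatigue present sum to 0.031768, so
  P(structural fatigue | strain alarm, ¬overloaded truck) = 0.031768 / 0.050968 ≈ 0.623
With overloaded truck excluded, structural fatigue must carry more of the explanatory weight for the strain alarm.

P(structural fatigue | strain alarm) ≈ 0.173; P(structural fatigue | strain alarm, ¬overloaded truck) ≈ 0.623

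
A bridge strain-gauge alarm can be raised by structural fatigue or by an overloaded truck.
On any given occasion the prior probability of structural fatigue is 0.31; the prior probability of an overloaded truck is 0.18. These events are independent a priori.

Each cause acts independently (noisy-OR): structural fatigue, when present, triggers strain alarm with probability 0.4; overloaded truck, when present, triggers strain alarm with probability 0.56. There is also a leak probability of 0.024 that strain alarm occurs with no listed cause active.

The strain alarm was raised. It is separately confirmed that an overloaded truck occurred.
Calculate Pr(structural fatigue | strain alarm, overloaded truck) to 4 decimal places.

Under noisy-OR, P(strain alarm | causes) = 1 − (1−0.024)·∏(1−qᵢ) over the active causes.
For the numerator, keep only structural fatigue=true terms: 0.742336·0.31 = 0.230124
Normalizer over all consistent configurations: 0.57056·0.69 + 0.742336·0.31 = 0.623810
Posterior = 0.230124 / 0.623810 ≈ 0.3689

Pr(structural fatigue | strain alarm, overloaded truck) ≈ 0.3689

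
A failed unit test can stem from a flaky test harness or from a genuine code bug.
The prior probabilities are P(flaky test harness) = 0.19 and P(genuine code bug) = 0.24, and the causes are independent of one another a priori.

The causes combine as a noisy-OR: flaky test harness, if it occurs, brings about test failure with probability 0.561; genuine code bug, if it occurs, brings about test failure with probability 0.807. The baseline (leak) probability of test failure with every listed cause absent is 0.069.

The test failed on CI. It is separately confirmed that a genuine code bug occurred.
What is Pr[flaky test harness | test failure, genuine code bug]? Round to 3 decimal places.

Under noisy-OR, P(test failure | causes) = 1 − (1−0.069)·∏(1−qᵢ) over the active causes.
Weight on flaky test harness=true, given the evidence: 0.921119×0.19 = 0.175013
Denominator P(test failure | genuine code bug): 0.820317×0.81 + 0.921119×0.19 = 0.839470
P(flaky test harness | test failure, genuine code bug) = 0.175013/0.839470 ≈ 0.208

Pr[flaky test harness | test failure, genuine code bug] ≈ 0.208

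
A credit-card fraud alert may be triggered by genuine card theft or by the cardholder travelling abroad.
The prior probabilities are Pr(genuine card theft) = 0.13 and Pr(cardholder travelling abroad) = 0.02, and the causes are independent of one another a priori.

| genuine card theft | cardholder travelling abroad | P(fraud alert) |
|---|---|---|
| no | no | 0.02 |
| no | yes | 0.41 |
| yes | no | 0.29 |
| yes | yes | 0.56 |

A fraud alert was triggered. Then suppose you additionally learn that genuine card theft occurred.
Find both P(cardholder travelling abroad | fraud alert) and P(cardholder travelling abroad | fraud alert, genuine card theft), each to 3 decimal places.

P(cardholder travelling abroad | fraud alert) ≈ 0.137; P(cardholder travelling abroad | fraud alert, genuine card theft) ≈ 0.038

For the numerator, keep only cardholder travelling abroad=true terms: 0.007134 + 0.001456 = 0.008590
The normalizing constant is 0.02×0.87×0.98 + 0.41×0.87×0.02 + 0.29×0.13×0.98 + 0.56×0.13×0.02 = 0.062588
Posterior = 0.008590 / 0.062588 ≈ 0.137

Now condition on the additional information:
Numerator (weight on configurations with cardholder travelling abroad): 0.56*0.02 = 0.011200
The normalizing constant is 0.29*0.98 + 0.56*0.02 = 0.295400
P(cardholder travelling abroad | fraud alert, genuine card theft) = 0.011200/0.295400 ≈ 0.038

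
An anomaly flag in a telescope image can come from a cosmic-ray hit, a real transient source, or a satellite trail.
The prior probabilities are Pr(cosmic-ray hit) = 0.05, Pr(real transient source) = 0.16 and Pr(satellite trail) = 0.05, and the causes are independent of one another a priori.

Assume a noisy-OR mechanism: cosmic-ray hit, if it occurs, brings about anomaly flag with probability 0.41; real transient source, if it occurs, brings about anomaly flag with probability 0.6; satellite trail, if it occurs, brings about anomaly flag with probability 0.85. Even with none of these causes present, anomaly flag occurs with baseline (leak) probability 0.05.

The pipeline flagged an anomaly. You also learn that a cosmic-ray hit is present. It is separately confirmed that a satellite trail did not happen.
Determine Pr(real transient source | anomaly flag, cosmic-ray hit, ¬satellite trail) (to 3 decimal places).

Under noisy-OR, P(anomaly flag | causes) = 1 − (1−0.05)·∏(1−qᵢ) over the active causes.
Sum P(anomaly flag|·) weighted by the priors over both values of real transient source:
  P(anomaly flag | cosmic-ray hit, ¬satellite trail) = 0.4395·0.84 + 0.7758·0.16
        = 0.369180 + 0.124128 = 0.493308
The terms with real transient source present sum to 0.124128, so
  P(real transient source | anomaly flag, cosmic-ray hit, ¬satellite trail) = 0.124128 / 0.493308 ≈ 0.252

Pr(real transient source | anomaly flag, cosmic-ray hit, ¬satellite trail) ≈ 0.252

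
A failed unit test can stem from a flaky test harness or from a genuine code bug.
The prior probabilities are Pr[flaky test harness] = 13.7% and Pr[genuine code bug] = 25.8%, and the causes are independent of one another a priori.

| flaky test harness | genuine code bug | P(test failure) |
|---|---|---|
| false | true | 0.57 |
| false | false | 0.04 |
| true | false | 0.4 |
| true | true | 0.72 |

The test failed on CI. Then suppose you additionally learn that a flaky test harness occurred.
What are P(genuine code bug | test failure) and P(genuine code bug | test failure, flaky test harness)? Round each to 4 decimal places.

Weight on genuine code bug=true, given the evidence: 0.126913 + 0.025449 = 0.152362
The normalizing constant is 0.04×0.863×0.742 + 0.57×0.863×0.258 + 0.4×0.137×0.742 + 0.72×0.137×0.258 = 0.218638
Posterior = 0.152362 / 0.218638 ≈ 0.6969

Now also conditioning on flaky test harness=true:
By total probability over both values of genuine code bug:
  P(test failure | flaky test harness) = 0.4·0.742 + 0.72·0.258
        = 0.296800 + 0.185760 = 0.482560
The terms with genuine code bug present sum to 0.185760, so
  P(genuine code bug | test failure, flaky test harness) = 0.185760 / 0.482560 ≈ 0.3849
Conditioning on flaky test harness lowers the posterior on genuine code bug: the classic explaining-away effect in a common-effect structure.

P(genuine code bug | test failure) ≈ 0.6969; P(genuine code bug | test failure, flaky test harness) ≈ 0.3849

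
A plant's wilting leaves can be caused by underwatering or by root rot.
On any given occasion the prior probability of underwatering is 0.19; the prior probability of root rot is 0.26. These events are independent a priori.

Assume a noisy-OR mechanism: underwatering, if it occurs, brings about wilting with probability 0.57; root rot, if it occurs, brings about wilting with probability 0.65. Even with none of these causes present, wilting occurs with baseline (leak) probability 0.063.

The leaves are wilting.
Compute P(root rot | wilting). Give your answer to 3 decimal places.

P(root rot | wilting) ≈ 0.602

Under noisy-OR, P(wilting | causes) = 1 − (1−0.063)·∏(1−qᵢ) over the active causes.
By total probability over the 4 (underwatering, root rot) configurations:
  P(wilting) = 0.063*0.81*0.74 + 0.67205*0.81*0.26 + 0.59709*0.19*0.74 + 0.858981*0.19*0.26
        = 0.037762 + 0.141534 + 0.083951 + 0.042434 = 0.305681
Configurations with root rot contribute 0.183968, so
  P(root rot | wilting) = 0.183968 / 0.305681 ≈ 0.602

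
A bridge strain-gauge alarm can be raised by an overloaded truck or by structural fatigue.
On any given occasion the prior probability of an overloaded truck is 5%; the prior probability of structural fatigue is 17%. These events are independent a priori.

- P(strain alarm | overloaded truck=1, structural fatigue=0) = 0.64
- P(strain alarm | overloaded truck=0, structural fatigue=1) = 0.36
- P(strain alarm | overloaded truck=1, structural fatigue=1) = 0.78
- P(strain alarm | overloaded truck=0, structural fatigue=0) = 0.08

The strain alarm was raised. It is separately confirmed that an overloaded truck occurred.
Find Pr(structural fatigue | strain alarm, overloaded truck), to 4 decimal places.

Sum P(strain alarm|·) weighted by the priors over both values of structural fatigue:
  P(strain alarm | overloaded truck) = 0.64·0.83 + 0.78·0.17
        = 0.531200 + 0.132600 = 0.663800
Configurations with structural fatigue contribute 0.132600, so
  P(structural fatigue | strain alarm, overloaded truck) = 0.132600 / 0.663800 ≈ 0.1998

Pr(structural fatigue | strain alarm, overloaded truck) ≈ 0.1998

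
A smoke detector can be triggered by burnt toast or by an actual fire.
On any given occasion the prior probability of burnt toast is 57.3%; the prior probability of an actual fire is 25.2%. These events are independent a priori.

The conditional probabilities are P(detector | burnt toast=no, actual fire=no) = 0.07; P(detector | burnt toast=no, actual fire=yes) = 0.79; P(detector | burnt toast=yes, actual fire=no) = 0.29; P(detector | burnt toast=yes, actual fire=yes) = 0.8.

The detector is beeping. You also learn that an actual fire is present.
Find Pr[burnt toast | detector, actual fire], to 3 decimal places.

Weight on burnt toast=true, given the evidence: 0.8×0.573 = 0.458400
The normalizing constant is 0.79×0.427 + 0.8×0.573 = 0.795730
Posterior = 0.458400 / 0.795730 ≈ 0.576

Pr[burnt toast | detector, actual fire] ≈ 0.576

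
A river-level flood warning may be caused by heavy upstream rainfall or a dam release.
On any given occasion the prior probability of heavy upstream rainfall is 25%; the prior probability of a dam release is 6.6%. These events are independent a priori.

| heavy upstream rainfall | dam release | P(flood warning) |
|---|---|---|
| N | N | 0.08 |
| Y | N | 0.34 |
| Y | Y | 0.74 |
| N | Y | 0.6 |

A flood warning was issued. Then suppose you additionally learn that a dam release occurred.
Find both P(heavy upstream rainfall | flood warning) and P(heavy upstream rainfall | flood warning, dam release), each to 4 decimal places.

Numerator (weight on configurations with heavy upstream rainfall): 0.079390 + 0.012210 = 0.091600
Denominator P(flood warning): 0.08·0.75·0.934 + 0.6·0.75·0.066 + 0.34·0.25·0.934 + 0.74·0.25·0.066 = 0.177340
Posterior = 0.091600 / 0.177340 ≈ 0.5165

Now also conditioning on dam release=true:
By total probability over both values of heavy upstream rainfall:
  P(flood warning | dam release) = 0.6×0.75 + 0.74×0.25
        = 0.450000 + 0.185000 = 0.635000
Keeping only the heavy upstream rainfall-present terms gives 0.185000, so
  P(heavy upstream rainfall | flood warning, dam release) = 0.185000 / 0.635000 ≈ 0.2913

P(heavy upstream rainfall | flood warning) ≈ 0.5165; P(heavy upstream rainfall | flood warning, dam release) ≈ 0.2913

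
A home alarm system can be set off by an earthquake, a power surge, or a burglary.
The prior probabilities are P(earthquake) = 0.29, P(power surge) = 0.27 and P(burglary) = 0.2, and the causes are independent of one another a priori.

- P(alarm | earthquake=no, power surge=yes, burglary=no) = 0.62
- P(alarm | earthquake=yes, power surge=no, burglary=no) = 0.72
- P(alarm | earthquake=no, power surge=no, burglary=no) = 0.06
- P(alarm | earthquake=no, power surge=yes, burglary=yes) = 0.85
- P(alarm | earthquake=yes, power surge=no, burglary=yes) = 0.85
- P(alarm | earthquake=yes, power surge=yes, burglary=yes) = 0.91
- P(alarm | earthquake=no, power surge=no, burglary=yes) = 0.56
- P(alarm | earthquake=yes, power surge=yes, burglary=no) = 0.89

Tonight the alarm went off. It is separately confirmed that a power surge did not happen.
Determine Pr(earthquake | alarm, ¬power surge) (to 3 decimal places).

Pr(earthquake | alarm, ¬power surge) ≈ 0.656

Weight on earthquake=true, given the evidence: 0.167040 + 0.049300 = 0.216340
Normalizer over all consistent configurations: 0.06×0.71×0.8 + 0.56×0.71×0.2 + 0.72×0.29×0.8 + 0.85×0.29×0.2 = 0.329940
Posterior = 0.216340 / 0.329940 ≈ 0.656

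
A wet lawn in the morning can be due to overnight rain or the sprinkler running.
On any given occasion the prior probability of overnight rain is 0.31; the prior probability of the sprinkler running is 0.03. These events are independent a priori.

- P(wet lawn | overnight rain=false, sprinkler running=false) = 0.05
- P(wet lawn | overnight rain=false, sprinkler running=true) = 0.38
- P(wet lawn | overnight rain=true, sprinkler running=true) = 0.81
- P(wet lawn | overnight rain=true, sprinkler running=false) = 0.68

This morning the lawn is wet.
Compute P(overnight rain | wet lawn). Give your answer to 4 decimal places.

P(overnight rain | wet lawn) ≈ 0.8369

Sum P(wet lawn|·) weighted by the priors over the 4 (overnight rain, sprinkler running) configurations:
  P(wet lawn) = 0.05×0.69×0.97 + 0.38×0.69×0.03 + 0.68×0.31×0.97 + 0.81×0.31×0.03
        = 0.033465 + 0.007866 + 0.204476 + 0.007533 = 0.253340
Configurations with overnight rain contribute 0.212009, so
  P(overnight rain | wet lawn) = 0.212009 / 0.253340 ≈ 0.8369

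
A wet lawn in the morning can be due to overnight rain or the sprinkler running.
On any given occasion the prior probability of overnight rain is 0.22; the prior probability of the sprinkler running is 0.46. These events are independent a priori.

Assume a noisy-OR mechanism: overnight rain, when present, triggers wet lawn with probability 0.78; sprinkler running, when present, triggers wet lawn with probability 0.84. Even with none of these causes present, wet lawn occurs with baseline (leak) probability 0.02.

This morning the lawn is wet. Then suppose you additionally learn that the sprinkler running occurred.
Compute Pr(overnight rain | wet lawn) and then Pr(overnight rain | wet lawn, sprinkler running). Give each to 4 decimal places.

Pr(overnight rain | wet lawn) ≈ 0.3804; Pr(overnight rain | wet lawn, sprinkler running) ≈ 0.2441

Under noisy-OR, P(wet lawn | causes) = 1 − (1−0.02)·∏(1−qᵢ) over the active causes.
Numerator (weight on configurations with overnight rain): 0.093187 + 0.097709 = 0.190896
Denominator P(wet lawn): 0.02×0.78×0.54 + 0.8432×0.78×0.46 + 0.7844×0.22×0.54 + 0.965504×0.22×0.46 = 0.501860
P(overnight rain | wet lawn) = 0.190896/0.501860 ≈ 0.3804

With the extra evidence:
Numerator (weight on configurations with overnight rain): 0.965504×0.22 = 0.212411
Normalizer over all consistent configurations: 0.8432×0.78 + 0.965504×0.22 = 0.870107
P(overnight rain | wet lawn, sprinkler running) = 0.212411/0.870107 ≈ 0.2441
Conditioning on sprinkler running lowers the posterior on overnight rain: the classic explaining-away effect in a common-effect structure.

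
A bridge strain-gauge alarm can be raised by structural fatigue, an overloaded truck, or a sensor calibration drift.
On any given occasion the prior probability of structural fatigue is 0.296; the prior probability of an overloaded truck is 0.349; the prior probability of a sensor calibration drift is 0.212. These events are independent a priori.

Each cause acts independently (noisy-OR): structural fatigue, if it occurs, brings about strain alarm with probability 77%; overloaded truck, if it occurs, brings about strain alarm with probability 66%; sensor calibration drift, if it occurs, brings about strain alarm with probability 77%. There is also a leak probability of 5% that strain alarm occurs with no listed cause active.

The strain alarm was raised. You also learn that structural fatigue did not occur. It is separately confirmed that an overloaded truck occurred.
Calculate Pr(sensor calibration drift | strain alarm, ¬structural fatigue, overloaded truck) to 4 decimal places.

Pr(sensor calibration drift | strain alarm, ¬structural fatigue, overloaded truck) ≈ 0.2689

Under noisy-OR, P(strain alarm | causes) = 1 − (1−0.05)·∏(1−qᵢ) over the active causes.
Weight on sensor calibration drift=true, given the evidence: 0.92571×0.212 = 0.196251
Denominator P(strain alarm | ¬structural fatigue, overloaded truck): 0.677×0.788 + 0.92571×0.212 = 0.729727
P(sensor calibration drift | strain alarm, ¬structural fatigue, overloaded truck) = 0.196251/0.729727 ≈ 0.2689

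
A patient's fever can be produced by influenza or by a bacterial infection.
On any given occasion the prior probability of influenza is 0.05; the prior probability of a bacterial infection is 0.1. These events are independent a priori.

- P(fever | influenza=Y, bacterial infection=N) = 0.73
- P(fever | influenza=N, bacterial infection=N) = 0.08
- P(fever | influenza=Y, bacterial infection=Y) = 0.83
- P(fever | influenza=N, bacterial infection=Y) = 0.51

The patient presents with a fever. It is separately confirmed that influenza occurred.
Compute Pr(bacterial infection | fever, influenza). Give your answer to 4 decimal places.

Weight on bacterial infection=true, given the evidence: 0.83·0.1 = 0.083000
The normalizing constant is 0.73·0.9 + 0.83·0.1 = 0.740000
Posterior = 0.083000 / 0.740000 ≈ 0.1122

Pr(bacterial infection | fever, influenza) ≈ 0.1122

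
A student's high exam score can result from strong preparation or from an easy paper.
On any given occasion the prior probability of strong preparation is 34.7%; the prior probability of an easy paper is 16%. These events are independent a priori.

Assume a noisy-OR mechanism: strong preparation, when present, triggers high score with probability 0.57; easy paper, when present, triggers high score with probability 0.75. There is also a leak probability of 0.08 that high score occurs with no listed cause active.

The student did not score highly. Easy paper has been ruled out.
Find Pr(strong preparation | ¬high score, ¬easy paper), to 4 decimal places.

Pr(strong preparation | ¬high score, ¬easy paper) ≈ 0.1860

Under noisy-OR, P(high score | causes) = 1 − (1−0.08)·∏(1−qᵢ) over the active causes.
P(¬high score | ¬easy paper) = 0.92·0.653 + 0.3956·0.347 = 0.600760 + 0.137273 = 0.738033
Of this, 0.137273 comes from 0.3956·0.347 (the strong preparation=true cases).
So P(strong preparation | ¬high score, ¬easy paper) = 0.137273/0.738033 ≈ 0.1860.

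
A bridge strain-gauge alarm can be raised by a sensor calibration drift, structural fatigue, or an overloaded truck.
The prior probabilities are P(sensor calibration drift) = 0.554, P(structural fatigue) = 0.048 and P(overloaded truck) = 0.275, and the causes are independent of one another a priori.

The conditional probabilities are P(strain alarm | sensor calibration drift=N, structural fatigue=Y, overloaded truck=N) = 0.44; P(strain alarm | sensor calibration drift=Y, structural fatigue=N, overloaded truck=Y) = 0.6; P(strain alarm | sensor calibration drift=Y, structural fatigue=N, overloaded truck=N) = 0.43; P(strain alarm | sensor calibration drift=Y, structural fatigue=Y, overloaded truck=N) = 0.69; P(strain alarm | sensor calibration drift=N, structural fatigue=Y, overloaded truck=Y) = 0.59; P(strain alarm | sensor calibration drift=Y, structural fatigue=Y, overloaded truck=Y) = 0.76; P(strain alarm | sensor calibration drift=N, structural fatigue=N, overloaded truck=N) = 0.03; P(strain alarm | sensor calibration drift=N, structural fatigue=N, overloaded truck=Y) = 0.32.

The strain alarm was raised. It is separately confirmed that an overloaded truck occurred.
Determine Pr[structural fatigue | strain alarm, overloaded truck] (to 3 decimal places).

Enumerate the 4 (sensor calibration drift, structural fatigue) configurations and weight by the priors:
  P(strain alarm | overloaded truck) = 0.32·0.446·0.952 + 0.59·0.446·0.048 + 0.6·0.554·0.952 + 0.76·0.554·0.048
        = 0.135869 + 0.012631 + 0.316445 + 0.020210 = 0.485155
Configurations with structural fatigue contribute 0.032841, so
  P(structural fatigue | strain alarm, overloaded truck) = 0.032841 / 0.485155 ≈ 0.068

Pr[structural fatigue | strain alarm, overloaded truck] ≈ 0.068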